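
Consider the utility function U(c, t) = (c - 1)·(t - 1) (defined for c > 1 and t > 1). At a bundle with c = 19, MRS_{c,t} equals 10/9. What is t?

t = 21

MU_c = (t−1), MU_t = (c−1).
MRS = (t−1)/(c−1).
Substitute c = 19: MRS = (t − 1)/18. Setting this equal to 10/9 gives t − 1 = (10/9)·18 = 20, so t = 21.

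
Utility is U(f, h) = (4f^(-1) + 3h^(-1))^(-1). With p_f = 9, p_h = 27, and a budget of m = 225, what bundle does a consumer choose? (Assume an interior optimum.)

f* = 10, h* = 5

For CES with ρ = -1, MRS = (4/3)·(h/f)^2.
Tangency: set MRS = p_f/p_h = 9/27 = 1/3.
So (h/f)^2 = 0.25; taking the square root, h/f = 0.5, i.e. h = 0.5·f.
Substitute into the budget 9·f + 27·h = 225: 22.5·f = 225, so f* = 10 and h* = 0.5·10 = 5.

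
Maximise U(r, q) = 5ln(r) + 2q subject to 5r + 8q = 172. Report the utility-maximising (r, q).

MU_r = 5/r, MU_q = 2.
MRS = 5/r ÷ 2.
Tangency: set MRS = p_r/p_q = 5/8 = 0.625.
MRS depends only on r: 2.5/r = 0.625 ⇒ r* = 2.5/0.625 = 4.
From the budget, 8·q = 172 − 5·4 = 152, so q* = 19.

r* = 4, q* = 19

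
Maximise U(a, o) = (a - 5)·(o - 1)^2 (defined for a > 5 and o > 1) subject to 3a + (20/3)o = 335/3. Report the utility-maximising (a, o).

a* = 15, o* = 10

MU_a = (o−1)^2, MU_o = 2·(a−5)·(o−1).
MRS = (1/2)·(o−1)/(a−5).
Tangency: set MRS = p_a/p_o = 3/(20/3) = 0.45.
So (1/2)·(o − 1)/(a − 5) = 0.45, i.e. (o − 1) = 0.9·(a − 5).
Rewrite the budget in excess-of-subsistence terms: 3·(a − 5) + (20/3)·(o − 1) = 335/3 − 3·5 − (20/3)·1 = 90.
Substituting, 9·(a − 5) = 90, so a − 5 = 10 and a* = 15.
Then o − 1 = 0.9·10 = 9, so o* = 10.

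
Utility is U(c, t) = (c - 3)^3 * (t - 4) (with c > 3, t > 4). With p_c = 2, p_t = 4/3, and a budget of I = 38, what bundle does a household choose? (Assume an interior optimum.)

c* = 13, t* = 9

MU_c = 3·(c−3)^2·(t−4), MU_t = (c−3)^3.
MRS = (3/1)·(t−4)/(c−3).
Tangency: set MRS = p_c/p_t = 2/(4/3) = 1.5.
So (3/1)·(t − 4)/(c − 3) = 1.5, i.e. (t − 4) = 0.5·(c − 3).
Rewrite the budget in excess-of-subsistence terms: 2·(c − 3) + (4/3)·(t − 4) = 38 − 2·3 − (4/3)·4 = 80/3.
Substituting, (8/3)·(c − 3) = 80/3, so c − 3 = 10 and c* = 13.
Then t − 4 = 0.5·10 = 5, so t* = 9.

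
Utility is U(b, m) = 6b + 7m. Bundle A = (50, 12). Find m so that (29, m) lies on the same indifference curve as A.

m = 30

U(50, 12) = 384.
Set U(29, m) = 384 and solve.
6·29 + 7m = 384 ⇒ 7m = 210 ⇒ m = 30.
Check: U(29, 30) = 384.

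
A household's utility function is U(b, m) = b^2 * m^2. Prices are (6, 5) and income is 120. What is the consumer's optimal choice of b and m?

MU_b = 2·b·m^2 and MU_m = 2·b^2·m.
MRS = MU_b/MU_m = m/b.
Tangency: set MRS = p_b/p_m = 6/5 = 1.2.
So m/b = 1.2, i.e. m = 1.2·b.
Substitute into the budget 6·b + 5·m = 120: 12·b = 120, so b* = 10.
Then m* = 1.2·10 = 12.

b* = 10, m* = 12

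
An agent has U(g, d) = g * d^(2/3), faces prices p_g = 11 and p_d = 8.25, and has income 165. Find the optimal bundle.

MU_g = d^(2/3) and MU_d = 2/3·g·d^(-1/3).
MRS = MU_g/MU_d = (1.5)·d/g.
Tangency: set MRS = p_g/p_d = 11/8.25 = 4/3.
So (1.5)·d/g = 4/3, i.e. d = (8/9)·g.
Substitute into the budget 11·g + 8.25·d = 165: (55/3)·g = 165, so g* = 9.
Then d* = (8/9)·9 = 8.

g* = 9, d* = 8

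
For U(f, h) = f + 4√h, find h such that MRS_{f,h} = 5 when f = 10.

MU_f = 1, MU_h = 4/(2√h).
MRS = 1 ÷ (4/(2√h)).
MRS depends only on h: 0.5·√h = 5 ⇒ √h = 5/0.5 = 10 ⇒ h = 100.

h = 100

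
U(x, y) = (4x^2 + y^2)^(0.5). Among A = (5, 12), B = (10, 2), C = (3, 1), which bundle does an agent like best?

Evaluate utility at each bundle:
U(A) = 15.620.
U(B) = 20.100.
U(C) = 6.083.
Highest utility is B, so B ≻ A ≻ C.

Bundle B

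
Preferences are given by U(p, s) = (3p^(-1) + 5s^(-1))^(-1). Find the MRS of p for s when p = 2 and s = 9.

For CES with ρ = -1, MRS = (3/5)·(s/p)^2.
At (2, 9): MRS = 12.15.
The indifference curve has slope −12.15 at this bundle.

MRS = 12.15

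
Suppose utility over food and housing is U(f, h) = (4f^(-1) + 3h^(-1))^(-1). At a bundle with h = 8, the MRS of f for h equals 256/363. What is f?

f = 11

For CES with ρ = -1, MRS = (4/3)·(h/f)^2.
Setting (4/3)·(8/f)^2 = 256/363 gives (8/f)^2 = 64/121, so 8/f = 8/11 and f = 11.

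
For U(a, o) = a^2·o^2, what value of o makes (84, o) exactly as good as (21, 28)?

U(21, 28) = 345744.
Set U(84, o) = 345744 and solve.
With a = 84: 84^2 = 7056, so o^2 = 345744/7056 = 49; taking the square root, o = 7.
Check: U(84, 7) = 345744.

o = 7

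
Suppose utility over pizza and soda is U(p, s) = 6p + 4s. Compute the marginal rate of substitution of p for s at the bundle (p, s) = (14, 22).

MU_p = 6, MU_s = 4, so MRS = 6/4 = 1.5 at every bundle.
At (14, 22): MRS = 1.5.
That is, one extra unit of p is worth 1.5 units of s at the margin.

MRS = 1.5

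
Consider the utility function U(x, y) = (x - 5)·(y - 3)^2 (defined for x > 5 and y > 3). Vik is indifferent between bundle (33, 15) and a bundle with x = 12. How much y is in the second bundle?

U(33, 15) = 4032.
Set U(12, y) = 4032 and solve.
With x = 12: (12 − 5) = 7, so (y − 3)^2 = 4032/7 = 576.
Taking the square root (with y > 3): y − 3 = 24, so y = 27.
Check: U(12, 27) = 4032.

y = 27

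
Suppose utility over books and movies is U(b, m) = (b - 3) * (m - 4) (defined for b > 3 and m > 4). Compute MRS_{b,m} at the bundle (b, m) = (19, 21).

MRS = 17/16

MU_b = (m−4), MU_m = (b−3).
MRS = (m−4)/(b−3).
At (19, 21): MRS = 17/16.
That is, one extra unit of b is worth 17/16 units of m at the margin.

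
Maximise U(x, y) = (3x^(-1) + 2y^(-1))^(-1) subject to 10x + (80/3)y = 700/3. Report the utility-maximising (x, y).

For CES with ρ = -1, MRS = (3/2)·(y/x)^2.
Tangency: set MRS = p_x/p_y = 10/(80/3) = 0.375.
So (y/x)^2 = 0.25; taking the square root, y/x = 0.5, i.e. y = 0.5·x.
Substitute into the budget 10·x + (80/3)·y = 700/3: (70/3)·x = 700/3, so x* = 10 and y* = 0.5·10 = 5.

x* = 10, y* = 5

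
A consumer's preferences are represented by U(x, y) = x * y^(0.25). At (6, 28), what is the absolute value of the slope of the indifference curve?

MRS = 56/3

MU_x = y^(0.25) and MU_y = 0.25·x·y^(-0.75).
MRS = MU_x/MU_y = (4)·y/x.
At (6, 28): MRS = 56/3.
The indifference curve has slope −56/3 at this bundle.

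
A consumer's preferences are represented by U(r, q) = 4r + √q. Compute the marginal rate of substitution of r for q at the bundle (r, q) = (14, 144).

MRS = 96

MU_r = 4, MU_q = 1/(2√q).
MRS = 4 ÷ (1/(2√q)).
At (14, 144): MRS = 96.
That is, one extra unit of r is worth 96 units of q at the margin.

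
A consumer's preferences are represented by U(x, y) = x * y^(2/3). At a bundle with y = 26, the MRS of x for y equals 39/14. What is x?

MU_x = y^(2/3) and MU_y = 2/3·x·y^(-1/3).
MRS = MU_x/MU_y = (1.5)·y/x.
Substitute y = 26: MRS = 39/x. Setting 39/x = 39/14 gives x = 39/(39/14) = 14.

x = 14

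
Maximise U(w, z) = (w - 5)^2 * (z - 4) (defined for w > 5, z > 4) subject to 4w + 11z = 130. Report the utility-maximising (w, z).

w* = 16, z* = 6

MU_w = 2·(w−5)·(z−4), MU_z = (w−5)^2.
MRS = (2/1)·(z−4)/(w−5).
Tangency: set MRS = p_w/p_z = 4/11.
So (2/1)·(z − 4)/(w − 5) = 4/11, i.e. (z − 4) = (2/11)·(w − 5).
Rewrite the budget in excess-of-subsistence terms: 4·(w − 5) + 11·(z − 4) = 130 − 4·5 − 11·4 = 66.
Substituting, 6·(w − 5) = 66, so w − 5 = 11 and w* = 16.
Then z − 4 = (2/11)·11 = 2, so z* = 6.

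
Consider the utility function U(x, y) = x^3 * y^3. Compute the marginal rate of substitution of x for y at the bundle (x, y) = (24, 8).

MRS = 1/3

MU_x = 3·x^2·y^3 and MU_y = 3·x^3·y^2.
MRS = MU_x/MU_y = y/x.
At (24, 8): MRS = 1/3.
That is, one extra unit of x is worth 1/3 units of y at the margin.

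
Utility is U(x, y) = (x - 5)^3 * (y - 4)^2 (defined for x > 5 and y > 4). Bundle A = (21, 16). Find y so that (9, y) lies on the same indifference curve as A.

U(21, 16) = 589824.
Set U(9, y) = 589824 and solve.
With x = 9: (9 − 5)^3 = 64, so (y − 4)^2 = 589824/64 = 9216.
Taking the square root (with y > 4): y − 4 = 96, so y = 100.
Check: U(9, 100) = 589824.

y = 100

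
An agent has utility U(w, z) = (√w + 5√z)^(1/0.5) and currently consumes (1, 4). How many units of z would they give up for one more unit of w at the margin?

MRS = 0.4

For CES with ρ = 0.5, MRS = (1/5)·√(z/w).
At (1, 4): MRS = 0.4.
So at (1, 4) the consumer would give up 0.4 units of z for one more unit of w.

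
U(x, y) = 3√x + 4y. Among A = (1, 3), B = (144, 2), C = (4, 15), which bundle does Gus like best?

Evaluate utility at each bundle:
U(A) = 15.000.
U(B) = 44.000.
U(C) = 66.000.
Highest utility is C, so C ≻ B ≻ A.

Bundle C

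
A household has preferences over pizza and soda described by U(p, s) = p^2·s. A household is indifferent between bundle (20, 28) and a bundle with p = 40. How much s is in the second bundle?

s = 7

U(20, 28) = 11200.
Set U(40, s) = 11200 and solve.
With p = 40: 40^2 = 1600, so s = 11200/1600 = 7.
Check: U(40, 7) = 11200.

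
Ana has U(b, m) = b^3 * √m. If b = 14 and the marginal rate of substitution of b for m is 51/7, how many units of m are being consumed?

m = 17

MU_b = 3·b^2·√m and MU_m = 0.5·b^3·m^(-0.5).
MRS = MU_b/MU_m = (6)·m/b.
Substitute b = 14: MRS = m/(7/3). Setting m/(7/3) = 51/7 gives m = (51/7)·(7/3) = 17.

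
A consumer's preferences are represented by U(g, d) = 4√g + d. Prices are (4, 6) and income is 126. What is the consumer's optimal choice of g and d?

g* = 9, d* = 15

MU_g = 4/(2√g), MU_d = 1.
MRS = 4/(2√g) ÷ 1.
Tangency: set MRS = p_g/p_d = 4/6 = 2/3.
MRS depends only on g: 2/√g = 2/3 ⇒ √g = 2/(2/3) = 3 ⇒ g* = 9.
From the budget, 6·d = 126 − 4·9 = 90, so d* = 15.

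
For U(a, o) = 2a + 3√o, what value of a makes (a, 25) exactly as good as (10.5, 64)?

a = 15

U(10.5, 64) = 45.
Set U(a, 25) = 45 and solve.
With o = 25: √25 = 5, so 2a = 45 − 3·5 = 30 and a = 15.
Check: U(15, 25) = 45.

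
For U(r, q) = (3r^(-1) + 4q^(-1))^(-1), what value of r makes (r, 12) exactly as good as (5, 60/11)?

r = 3

U depends on (r, q) only through S = 3r^(-1) + 4q^(-1), so equal utility means equal S. At (5, 60/11): S = 4/3.
With q = 12: 4·12^(-1) = 1/3, so 3r^(-1) = 4/3 − 1/3 = 1, i.e. r^(-1) = 1/3.
Hence r = 1/(1/3) = 3.
Check: U(3, 12) = 0.75.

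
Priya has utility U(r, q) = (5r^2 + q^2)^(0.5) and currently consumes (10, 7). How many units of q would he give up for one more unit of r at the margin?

MRS = 50/7

For CES with ρ = 2, MRS = (5/1)·(q/r)^(-1).
At (10, 7): MRS = 50/7.
That is, one extra unit of r is worth 50/7 units of q at the margin.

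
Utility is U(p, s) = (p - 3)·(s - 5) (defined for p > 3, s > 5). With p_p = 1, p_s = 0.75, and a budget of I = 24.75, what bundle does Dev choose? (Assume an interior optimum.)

p* = 12, s* = 17

MU_p = (s−5), MU_s = (p−3).
MRS = (s−5)/(p−3).
Tangency: set MRS = p_p/p_s = 1/0.75 = 4/3.
So (s − 5)/(p − 3) = 4/3, i.e. (s − 5) = (4/3)·(p − 3).
Rewrite the budget in excess-of-subsistence terms: 1·(p − 3) + 0.75·(s − 5) = 24.75 − 1·3 − 0.75·5 = 18.
Substituting, 2·(p − 3) = 18, so p − 3 = 9 and p* = 12.
Then s − 5 = (4/3)·9 = 12, so s* = 17.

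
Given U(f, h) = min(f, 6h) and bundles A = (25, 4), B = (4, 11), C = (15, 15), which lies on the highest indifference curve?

Bundle A

Evaluate utility at each bundle:
U(A) = 24.
U(B) = 4.
U(C) = 15.
Highest utility is A, so A ≻ C ≻ B.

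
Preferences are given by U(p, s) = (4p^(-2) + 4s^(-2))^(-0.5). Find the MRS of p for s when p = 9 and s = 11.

MRS = 1331/729

For CES with ρ = -2, MRS = (s/p)^3.
At (9, 11): MRS = 1331/729.
The indifference curve has slope −1331/729 at this bundle.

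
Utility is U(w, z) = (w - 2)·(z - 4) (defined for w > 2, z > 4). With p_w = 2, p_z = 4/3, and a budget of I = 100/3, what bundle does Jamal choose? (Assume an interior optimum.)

MU_w = (z−4), MU_z = (w−2).
MRS = (z−4)/(w−2).
Tangency: set MRS = p_w/p_z = 2/(4/3) = 1.5.
So (z − 4)/(w − 2) = 1.5, i.e. (z − 4) = 1.5·(w − 2).
Rewrite the budget in excess-of-subsistence terms: 2·(w − 2) + (4/3)·(z − 4) = 100/3 − 2·2 − (4/3)·4 = 24.
Substituting, 4·(w − 2) = 24, so w − 2 = 6 and w* = 8.
Then z − 4 = 1.5·6 = 9, so z* = 13.

w* = 8, z* = 13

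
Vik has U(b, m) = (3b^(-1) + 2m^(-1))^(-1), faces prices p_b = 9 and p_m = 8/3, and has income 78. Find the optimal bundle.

b* = 6, m* = 9

For CES with ρ = -1, MRS = (3/2)·(m/b)^2.
Tangency: set MRS = p_b/p_m = 9/(8/3) = 3.375.
So (m/b)^2 = 2.25; taking the square root, m/b = 1.5, i.e. m = 1.5·b.
Substitute into the budget 9·b + (8/3)·m = 78: 13·b = 78, so b* = 6 and m* = 1.5·6 = 9.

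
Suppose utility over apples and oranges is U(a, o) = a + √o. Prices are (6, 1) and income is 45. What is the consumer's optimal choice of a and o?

MU_a = 1, MU_o = 1/(2√o).
MRS = 1 ÷ (1/(2√o)).
Tangency: set MRS = p_a/p_o = 6/1 = 6.
MRS depends only on o: 2·√o = 6 ⇒ √o = 6/2 = 3 ⇒ o* = 9.
From the budget, 6·a = 45 − 1·9 = 36, so a* = 6.

a* = 6, o* = 9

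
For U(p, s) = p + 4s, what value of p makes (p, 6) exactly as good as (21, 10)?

p = 37

U(21, 10) = 61.
Set U(p, 6) = 61 and solve.
p + 4·6 = 61 ⇒ p = 37 ⇒ p = 37.
Check: U(37, 6) = 61.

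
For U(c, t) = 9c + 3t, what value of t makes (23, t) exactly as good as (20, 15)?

t = 6

U(20, 15) = 225.
Set U(23, t) = 225 and solve.
9·23 + 3t = 225 ⇒ 3t = 18 ⇒ t = 6.
Check: U(23, 6) = 225.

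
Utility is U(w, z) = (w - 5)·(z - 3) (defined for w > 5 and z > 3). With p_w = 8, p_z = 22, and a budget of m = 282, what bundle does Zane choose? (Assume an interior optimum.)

w* = 16, z* = 7

MU_w = (z−3), MU_z = (w−5).
MRS = (z−3)/(w−5).
Tangency: set MRS = p_w/p_z = 8/22 = 4/11.
So (z − 3)/(w − 5) = 4/11, i.e. (z − 3) = (4/11)·(w − 5).
Rewrite the budget in excess-of-subsistence terms: 8·(w − 5) + 22·(z − 3) = 282 − 8·5 − 22·3 = 176.
Substituting, 16·(w − 5) = 176, so w − 5 = 11 and w* = 16.
Then z − 3 = (4/11)·11 = 4, so z* = 7.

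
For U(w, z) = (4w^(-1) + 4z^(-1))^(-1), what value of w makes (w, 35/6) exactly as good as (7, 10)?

w = 14

U depends on (w, z) only through S = 4w^(-1) + 4z^(-1), so equal utility means equal S. At (7, 10): S = 34/35.
With z = 35/6: 4·(35/6)^(-1) = 24/35, so 4w^(-1) = 34/35 − 24/35 = 2/7, i.e. w^(-1) = 1/14.
Hence w = 1/(1/14) = 14.
Check: U(14, 35/6) = 1.0294.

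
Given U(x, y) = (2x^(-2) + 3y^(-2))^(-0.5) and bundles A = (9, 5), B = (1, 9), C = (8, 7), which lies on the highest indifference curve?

Evaluate utility at each bundle:
U(A) = 2.629.
U(B) = 0.701.
U(C) = 3.288.
Highest utility is C, so C ≻ A ≻ B.

Bundle C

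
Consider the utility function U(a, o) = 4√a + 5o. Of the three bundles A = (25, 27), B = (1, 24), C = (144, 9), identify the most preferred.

Bundle A

Evaluate utility at each bundle:
U(A) = 155.000.
U(B) = 124.000.
U(C) = 93.000.
Highest utility is A, so A ≻ B ≻ C.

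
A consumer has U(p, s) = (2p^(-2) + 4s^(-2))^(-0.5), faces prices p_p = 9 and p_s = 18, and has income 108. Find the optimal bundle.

For CES with ρ = -2, MRS = (2/4)·(s/p)^3.
Tangency: set MRS = p_p/p_s = 9/18 = 0.5.
So (s/p)^3 = 1; taking the cube root, s/p = 1, i.e. s = p.
Substitute into the budget 9·p + 18·s = 108: 27·p = 108, so p* = 4 and s* = 4.

p* = 4, s* = 4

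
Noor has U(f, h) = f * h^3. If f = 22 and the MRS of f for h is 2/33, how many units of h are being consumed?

MU_f = h^3 and MU_h = 3·f·h^2.
MRS = MU_f/MU_h = (1/3)·h/f.
Substitute f = 22: MRS = h/66. Setting h/66 = 2/33 gives h = (2/33)·66 = 4.

h = 4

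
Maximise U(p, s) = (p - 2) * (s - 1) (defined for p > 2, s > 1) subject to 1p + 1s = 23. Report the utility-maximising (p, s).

MU_p = (s−1), MU_s = (p−2).
MRS = (s−1)/(p−2).
Tangency: set MRS = p_p/p_s = 1/1 = 1.
So (s − 1)/(p − 2) = 1, i.e. (s − 1) = (p − 2).
Rewrite the budget in excess-of-subsistence terms: 1·(p − 2) + 1·(s − 1) = 23 − 1·2 − 1·1 = 20.
Substituting, 2·(p − 2) = 20, so p − 2 = 10 and p* = 12.
Then s − 1 = 10, so s* = 11.

p* = 12, s* = 11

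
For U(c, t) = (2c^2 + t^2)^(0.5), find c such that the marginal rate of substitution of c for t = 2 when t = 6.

For CES with ρ = 2, MRS = (2/1)·(t/c)^(-1).
Setting (2/1)·(6/c)^(-1) = 2 gives (6/c)^(-1) = 1, so 6/c = 1 and c = 6.

c = 6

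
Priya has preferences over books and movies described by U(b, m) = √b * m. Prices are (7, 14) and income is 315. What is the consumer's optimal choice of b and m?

b* = 15, m* = 15

MU_b = 0.5·b^(-0.5)·m and MU_m = √b.
MRS = MU_b/MU_m = (0.5)·m/b.
Tangency: set MRS = p_b/p_m = 7/14 = 0.5.
So (0.5)·m/b = 0.5, i.e. m = b.
Substitute into the budget 7·b + 14·m = 315: 21·b = 315, so b* = 15.
Then m* = 15.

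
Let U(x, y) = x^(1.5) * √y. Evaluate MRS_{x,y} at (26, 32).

MRS = 48/13

MU_x = 1.5·√x·√y and MU_y = 0.5·x^(1.5)·y^(-0.5).
MRS = MU_x/MU_y = (3)·y/x.
At (26, 32): MRS = 48/13.
The indifference curve has slope −48/13 at this bundle.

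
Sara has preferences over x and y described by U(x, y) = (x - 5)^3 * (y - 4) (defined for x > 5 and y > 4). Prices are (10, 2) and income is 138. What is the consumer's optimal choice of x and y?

MU_x = 3·(x−5)^2·(y−4), MU_y = (x−5)^3.
MRS = (3/1)·(y−4)/(x−5).
Tangency: set MRS = p_x/p_y = 10/2 = 5.
So (3/1)·(y − 4)/(x − 5) = 5, i.e. (y − 4) = (5/3)·(x − 5).
Rewrite the budget in excess-of-subsistence terms: 10·(x − 5) + 2·(y − 4) = 138 − 10·5 − 2·4 = 80.
Substituting, (40/3)·(x − 5) = 80, so x − 5 = 6 and x* = 11.
Then y − 4 = (5/3)·6 = 10, so y* = 14.

x* = 11, y* = 14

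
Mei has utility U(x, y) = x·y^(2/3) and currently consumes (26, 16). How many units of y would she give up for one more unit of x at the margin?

MU_x = y^(2/3) and MU_y = 2/3·x·y^(-1/3).
MRS = MU_x/MU_y = (1.5)·y/x.
At (26, 16): MRS = 12/13.
That is, one extra unit of x is worth 12/13 units of y at the margin.

MRS = 12/13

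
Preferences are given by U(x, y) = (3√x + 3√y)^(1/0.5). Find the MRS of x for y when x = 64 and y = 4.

MRS = 0.25

For CES with ρ = 0.5, MRS = √(y/x).
At (64, 4): MRS = 0.25.
That is, one extra unit of x is worth 0.25 units of y at the margin.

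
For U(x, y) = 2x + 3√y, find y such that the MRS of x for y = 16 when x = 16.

MU_x = 2, MU_y = 3/(2√y).
MRS = 2 ÷ (3/(2√y)).
MRS depends only on y: (4/3)·√y = 16 ⇒ √y = 16/(4/3) = 12 ⇒ y = 144.

y = 144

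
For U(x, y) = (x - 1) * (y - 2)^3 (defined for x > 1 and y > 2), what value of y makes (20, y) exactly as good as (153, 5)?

y = 8

U(153, 5) = 4104.
Set U(20, y) = 4104 and solve.
With x = 20: (20 − 1) = 19, so (y − 2)^3 = 4104/19 = 216.
Taking the cube root (with y > 2): y − 2 = 6, so y = 8.
Check: U(20, 8) = 4104.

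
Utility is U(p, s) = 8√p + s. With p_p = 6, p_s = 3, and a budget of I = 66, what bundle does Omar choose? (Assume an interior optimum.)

MU_p = 8/(2√p), MU_s = 1.
MRS = 8/(2√p) ÷ 1.
Tangency: set MRS = p_p/p_s = 6/3 = 2.
MRS depends only on p: 4/√p = 2 ⇒ √p = 4/2 = 2 ⇒ p* = 4.
From the budget, 3·s = 66 − 6·4 = 42, so s* = 14.

p* = 4, s* = 14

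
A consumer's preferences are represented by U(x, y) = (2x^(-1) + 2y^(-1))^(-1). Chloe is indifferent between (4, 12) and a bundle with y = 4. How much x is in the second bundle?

U depends on (x, y) only through S = 2x^(-1) + 2y^(-1), so equal utility means equal S. At (4, 12): S = 2/3.
With y = 4: 2·4^(-1) = 0.5, so 2x^(-1) = 2/3 − 0.5 = 1/6, i.e. x^(-1) = 1/12.
Hence x = 1/(1/12) = 12.
Check: U(12, 4) = 1.5.

x = 12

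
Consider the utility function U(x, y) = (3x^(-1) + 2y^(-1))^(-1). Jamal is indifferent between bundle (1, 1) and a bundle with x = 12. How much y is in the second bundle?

U depends on (x, y) only through S = 3x^(-1) + 2y^(-1), so equal utility means equal S. At (1, 1): S = 5.
With x = 12: 3·12^(-1) = 0.25, so 2y^(-1) = 5 − 0.25 = 4.75, i.e. y^(-1) = 2.375.
Hence y = 1/2.375 = 8/19.
Check: U(12, 8/19) = 0.2.

y = 8/19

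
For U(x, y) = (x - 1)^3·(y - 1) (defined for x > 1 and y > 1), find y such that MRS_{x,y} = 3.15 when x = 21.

y = 22

MU_x = 3·(x−1)^2·(y−1), MU_y = (x−1)^3.
MRS = (3/1)·(y−1)/(x−1).
Substitute x = 21: MRS = (y − 1)/(20/3). Setting this equal to 3.15 gives y − 1 = 3.15·(20/3) = 21, so y = 22.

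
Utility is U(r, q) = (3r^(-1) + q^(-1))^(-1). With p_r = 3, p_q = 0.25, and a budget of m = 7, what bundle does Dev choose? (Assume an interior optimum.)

r* = 2, q* = 4

For CES with ρ = -1, MRS = (3/1)·(q/r)^2.
Tangency: set MRS = p_r/p_q = 3/0.25 = 12.
So (q/r)^2 = 4; taking the square root, q/r = 2, i.e. q = 2·r.
Substitute into the budget 3·r + 0.25·q = 7: 3.5·r = 7, so r* = 2 and q* = 2·2 = 4.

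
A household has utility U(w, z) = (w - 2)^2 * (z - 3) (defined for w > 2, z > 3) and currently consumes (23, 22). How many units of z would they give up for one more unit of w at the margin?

MRS = 38/21

MU_w = 2·(w−2)·(z−3), MU_z = (w−2)^2.
MRS = (2/1)·(z−3)/(w−2).
At (23, 22): MRS = 38/21.
The indifference curve has slope −38/21 at this bundle.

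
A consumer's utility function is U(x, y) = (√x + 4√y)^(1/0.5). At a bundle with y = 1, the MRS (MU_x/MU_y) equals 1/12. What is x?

For CES with ρ = 0.5, MRS = (1/4)·√(y/x).
Setting (1/4)·√(1/x) = 1/12 gives √(1/x) = 1/3, so 1/x = 1/9 and x = 9.

x = 9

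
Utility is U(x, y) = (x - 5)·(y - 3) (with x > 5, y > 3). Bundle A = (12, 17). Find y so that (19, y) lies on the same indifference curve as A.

U(12, 17) = 98.
Set U(19, y) = 98 and solve.
With x = 19: (19 − 5) = 14, so (y − 3) = 98/14 = 7.
So y = 3 + 7 = 10.
Check: U(19, 10) = 98.

y = 10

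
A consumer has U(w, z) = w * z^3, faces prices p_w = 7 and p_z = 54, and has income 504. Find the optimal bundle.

MU_w = z^3 and MU_z = 3·w·z^2.
MRS = MU_w/MU_z = (1/3)·z/w.
Tangency: set MRS = p_w/p_z = 7/54.
So (1/3)·z/w = 7/54, i.e. z = (7/18)·w.
Substitute into the budget 7·w + 54·z = 504: 28·w = 504, so w* = 18.
Then z* = (7/18)·18 = 7.

w* = 18, z* = 7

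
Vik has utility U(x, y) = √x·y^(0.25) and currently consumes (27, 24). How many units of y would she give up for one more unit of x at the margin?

MU_x = 0.5·x^(-0.5)·y^(0.25) and MU_y = 0.25·√x·y^(-0.75).
MRS = MU_x/MU_y = (2)·y/x.
At (27, 24): MRS = 16/9.
That is, one extra unit of x is worth 16/9 units of y at the margin.

MRS = 16/9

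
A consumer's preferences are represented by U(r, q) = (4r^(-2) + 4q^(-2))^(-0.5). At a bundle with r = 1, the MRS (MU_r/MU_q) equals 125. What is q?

For CES with ρ = -2, MRS = (q/r)^3.
Setting (q/1)^3 = 125 gives q/1 = 5 and q = 5.

q = 5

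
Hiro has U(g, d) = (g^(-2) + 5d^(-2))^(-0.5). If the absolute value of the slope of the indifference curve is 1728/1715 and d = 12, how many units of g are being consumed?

For CES with ρ = -2, MRS = (1/5)·(d/g)^3.
Setting (1/5)·(12/g)^3 = 1728/1715 gives (12/g)^3 = 1728/343, so 12/g = 12/7 and g = 7.

g = 7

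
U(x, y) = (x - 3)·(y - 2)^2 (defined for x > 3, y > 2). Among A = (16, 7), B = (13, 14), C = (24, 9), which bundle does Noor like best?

Bundle B

Evaluate utility at each bundle:
U(A) = 325.
U(B) = 1440.
U(C) = 1029.
Highest utility is B, so B ≻ C ≻ A.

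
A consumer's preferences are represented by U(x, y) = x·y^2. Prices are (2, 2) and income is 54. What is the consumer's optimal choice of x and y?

MU_x = y^2 and MU_y = 2·x·y.
MRS = MU_x/MU_y = (1/2)·y/x.
Tangency: set MRS = p_x/p_y = 2/2 = 1.
So (1/2)·y/x = 1, i.e. y = 2·x.
Substitute into the budget 2·x + 2·y = 54: 6·x = 54, so x* = 9.
Then y* = 2·9 = 18.

x* = 9, y* = 18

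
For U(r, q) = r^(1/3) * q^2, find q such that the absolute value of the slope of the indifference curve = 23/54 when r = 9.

MU_r = 1/3·r^(-2/3)·q^2 and MU_q = 2·r^(1/3)·q.
MRS = MU_r/MU_q = (1/6)·q/r.
Substitute r = 9: MRS = q/54. Setting q/54 = 23/54 gives q = (23/54)·54 = 23.

q = 23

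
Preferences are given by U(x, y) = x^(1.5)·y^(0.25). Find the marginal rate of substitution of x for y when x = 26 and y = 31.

MU_x = 1.5·√x·y^(0.25) and MU_y = 0.25·x^(1.5)·y^(-0.75).
MRS = MU_x/MU_y = (6)·y/x.
At (26, 31): MRS = 93/13.
That is, one extra unit of x is worth 93/13 units of y at the margin.

MRS = 93/13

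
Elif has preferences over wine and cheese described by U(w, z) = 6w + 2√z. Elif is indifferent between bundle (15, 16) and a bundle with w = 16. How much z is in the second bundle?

z = 1

U(15, 16) = 98.
Set U(16, z) = 98 and solve.
With w = 16: 2√z = 98 − 6·16 = 2, so √z = 1 and z = 1.
Check: U(16, 1) = 98.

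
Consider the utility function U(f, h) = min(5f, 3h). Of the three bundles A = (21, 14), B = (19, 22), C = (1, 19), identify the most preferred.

Bundle B

Evaluate utility at each bundle:
U(A) = 42.
U(B) = 66.
U(C) = 5.
Highest utility is B, so B ≻ A ≻ C.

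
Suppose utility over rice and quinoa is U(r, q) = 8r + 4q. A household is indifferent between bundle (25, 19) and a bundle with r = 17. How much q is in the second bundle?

U(25, 19) = 276.
Set U(17, q) = 276 and solve.
8·17 + 4q = 276 ⇒ 4q = 140 ⇒ q = 35.
Check: U(17, 35) = 276.

q = 35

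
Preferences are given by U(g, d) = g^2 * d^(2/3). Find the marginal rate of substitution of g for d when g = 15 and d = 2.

MU_g = 2·g·d^(2/3) and MU_d = 2/3·g^2·d^(-1/3).
MRS = MU_g/MU_d = (3)·d/g.
At (15, 2): MRS = 0.4.
So at (15, 2) the consumer would give up 0.4 units of d for one more unit of g.

MRS = 0.4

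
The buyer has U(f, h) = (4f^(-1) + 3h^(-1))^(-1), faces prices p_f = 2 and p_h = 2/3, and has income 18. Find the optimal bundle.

f* = 6, h* = 9

For CES with ρ = -1, MRS = (4/3)·(h/f)^2.
Tangency: set MRS = p_f/p_h = 2/(2/3) = 3.
So (h/f)^2 = 2.25; taking the square root, h/f = 1.5, i.e. h = 1.5·f.
Substitute into the budget 2·f + (2/3)·h = 18: 3·f = 18, so f* = 6 and h* = 1.5·6 = 9.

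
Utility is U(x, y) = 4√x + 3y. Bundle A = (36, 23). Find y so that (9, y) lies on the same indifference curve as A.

U(36, 23) = 93.
Set U(9, y) = 93 and solve.
With x = 9: √9 = 3, so 3y = 93 − 4·3 = 81 and y = 27.
Check: U(9, 27) = 93.

y = 27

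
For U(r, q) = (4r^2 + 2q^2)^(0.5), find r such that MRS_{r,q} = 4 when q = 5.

r = 10

For CES with ρ = 2, MRS = (4/2)·(q/r)^(-1).
Setting (4/2)·(5/r)^(-1) = 4 gives (5/r)^(-1) = 2, so 5/r = 0.5 and r = 10.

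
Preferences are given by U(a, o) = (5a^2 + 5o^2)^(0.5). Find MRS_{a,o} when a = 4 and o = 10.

For CES with ρ = 2, MRS = (o/a)^(-1).
At (4, 10): MRS = 0.4.
The indifference curve has slope −0.4 at this bundle.

MRS = 0.4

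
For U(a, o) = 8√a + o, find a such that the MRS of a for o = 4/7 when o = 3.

MU_a = 8/(2√a), MU_o = 1.
MRS = 8/(2√a) ÷ 1.
MRS depends only on a: 4/√a = 4/7 ⇒ √a = 4/(4/7) = 7 ⇒ a = 49.

a = 49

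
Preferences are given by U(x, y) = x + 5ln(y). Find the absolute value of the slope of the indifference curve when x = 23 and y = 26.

MRS = 5.2

MU_x = 1, MU_y = 5/y.
MRS = 1 ÷ (5/y).
At (23, 26): MRS = 5.2.
So at (23, 26) the consumer would give up 5.2 units of y for one more unit of x.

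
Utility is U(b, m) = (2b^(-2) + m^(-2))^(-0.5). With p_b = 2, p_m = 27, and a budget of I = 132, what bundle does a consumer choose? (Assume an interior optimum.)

For CES with ρ = -2, MRS = (2/1)·(m/b)^3.
Tangency: set MRS = p_b/p_m = 2/27.
So (m/b)^3 = 1/27; taking the cube root, m/b = 1/3, i.e. m = (1/3)·b.
Substitute into the budget 2·b + 27·m = 132: 11·b = 132, so b* = 12 and m* = (1/3)·12 = 4.

b* = 12, m* = 4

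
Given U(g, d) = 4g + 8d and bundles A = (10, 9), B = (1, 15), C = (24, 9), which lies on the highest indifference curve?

Bundle C

Evaluate utility at each bundle:
U(A) = 112.
U(B) = 124.
U(C) = 168.
Highest utility is C, so C ≻ B ≻ A.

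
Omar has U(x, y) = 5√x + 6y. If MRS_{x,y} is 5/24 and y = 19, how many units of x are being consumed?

MU_x = 5/(2√x), MU_y = 6.
MRS = 5/(2√x) ÷ 6.
MRS depends only on x: (5/12)/√x = 5/24 ⇒ √x = (5/12)/(5/24) = 2 ⇒ x = 4.

x = 4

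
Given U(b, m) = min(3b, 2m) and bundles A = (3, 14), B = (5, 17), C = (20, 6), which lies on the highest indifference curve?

Evaluate utility at each bundle:
U(A) = 9.
U(B) = 15.
U(C) = 12.
Highest utility is B, so B ≻ C ≻ A.

Bundle B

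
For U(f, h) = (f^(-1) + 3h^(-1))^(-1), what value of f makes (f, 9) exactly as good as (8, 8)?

U depends on (f, h) only through S = f^(-1) + 3h^(-1), so equal utility means equal S. At (8, 8): S = 0.5.
With h = 9: 3·9^(-1) = 1/3, so f^(-1) = 0.5 − 1/3 = 1/6.
Hence f = 1/(1/6) = 6.
Check: U(6, 9) = 2.

f = 6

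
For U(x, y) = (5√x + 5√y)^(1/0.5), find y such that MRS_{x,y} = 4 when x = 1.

y = 16

For CES with ρ = 0.5, MRS = √(y/x).
Setting √(y/1) = 4 gives y/1 = 16 and y = 16.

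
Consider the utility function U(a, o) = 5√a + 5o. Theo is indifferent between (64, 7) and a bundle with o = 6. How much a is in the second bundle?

a = 81

U(64, 7) = 75.
Set U(a, 6) = 75 and solve.
With o = 6: 5√a = 75 − 5·6 = 45, so √a = 9 and a = 81.
Check: U(81, 6) = 75.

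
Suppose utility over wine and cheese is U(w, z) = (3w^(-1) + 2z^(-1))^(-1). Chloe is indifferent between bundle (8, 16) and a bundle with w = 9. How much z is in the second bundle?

U depends on (w, z) only through S = 3w^(-1) + 2z^(-1), so equal utility means equal S. At (8, 16): S = 0.5.
With w = 9: 3·9^(-1) = 1/3, so 2z^(-1) = 0.5 − 1/3 = 1/6, i.e. z^(-1) = 1/12.
Hence z = 1/(1/12) = 12.
Check: U(9, 12) = 2.

z = 12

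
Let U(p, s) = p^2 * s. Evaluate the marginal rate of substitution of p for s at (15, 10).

MU_p = 2·p·s and MU_s = p^2.
MRS = MU_p/MU_s = (2/1)·s/p.
At (15, 10): MRS = 4/3.
So at (15, 10) the consumer would give up 4/3 units of s for one more unit of p.

MRS = 4/3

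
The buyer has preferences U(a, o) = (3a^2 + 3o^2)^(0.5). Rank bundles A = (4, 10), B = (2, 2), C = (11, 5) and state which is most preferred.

Bundle C

Evaluate utility at each bundle:
U(A) = 18.655.
U(B) = 4.899.
U(C) = 20.928.
Highest utility is C, so C ≻ A ≻ B.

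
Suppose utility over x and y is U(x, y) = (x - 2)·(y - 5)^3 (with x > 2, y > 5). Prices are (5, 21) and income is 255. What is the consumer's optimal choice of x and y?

x* = 9, y* = 10

MU_x = (y−5)^3, MU_y = 3·(x−2)·(y−5)^2.
MRS = (1/3)·(y−5)/(x−2).
Tangency: set MRS = p_x/p_y = 5/21.
So (1/3)·(y − 5)/(x − 2) = 5/21, i.e. (y − 5) = (5/7)·(x − 2).
Rewrite the budget in excess-of-subsistence terms: 5·(x − 2) + 21·(y − 5) = 255 − 5·2 − 21·5 = 140.
Substituting, 20·(x − 2) = 140, so x − 2 = 7 and x* = 9.
Then y − 5 = (5/7)·7 = 5, so y* = 10.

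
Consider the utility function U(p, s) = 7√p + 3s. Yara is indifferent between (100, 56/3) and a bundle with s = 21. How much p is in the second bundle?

U(100, 56/3) = 126.
Set U(p, 21) = 126 and solve.
With s = 21: 7√p = 126 − 3·21 = 63, so √p = 9 and p = 81.
Check: U(81, 21) = 126.

p = 81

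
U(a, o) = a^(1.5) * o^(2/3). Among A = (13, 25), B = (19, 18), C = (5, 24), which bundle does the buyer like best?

Evaluate utility at each bundle:
U(A) = 400.751.
U(B) = 568.825.
U(C) = 93.024.
Highest utility is B, so B ≻ A ≻ C.

Bundle B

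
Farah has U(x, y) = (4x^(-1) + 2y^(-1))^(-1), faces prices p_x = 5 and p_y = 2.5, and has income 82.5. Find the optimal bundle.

x* = 11, y* = 11

For CES with ρ = -1, MRS = (4/2)·(y/x)^2.
Tangency: set MRS = p_x/p_y = 5/2.5 = 2.
So (y/x)^2 = 1; taking the square root, y/x = 1, i.e. y = x.
Substitute into the budget 5·x + 2.5·y = 82.5: 7.5·x = 82.5, so x* = 11 and y* = 11.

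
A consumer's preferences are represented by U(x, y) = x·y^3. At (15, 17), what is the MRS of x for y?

MRS = 17/45

MU_x = y^3 and MU_y = 3·x·y^2.
MRS = MU_x/MU_y = (1/3)·y/x.
At (15, 17): MRS = 17/45.
The indifference curve has slope −17/45 at this bundle.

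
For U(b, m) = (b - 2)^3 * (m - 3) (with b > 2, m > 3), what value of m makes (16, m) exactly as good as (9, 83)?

U(9, 83) = 27440.
Set U(16, m) = 27440 and solve.
With b = 16: (16 − 2)^3 = 2744, so (m − 3) = 27440/2744 = 10.
So m = 3 + 10 = 13.
Check: U(16, 13) = 27440.

m = 13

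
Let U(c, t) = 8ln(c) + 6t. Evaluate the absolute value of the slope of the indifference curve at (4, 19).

MRS = 1/3

MU_c = 8/c, MU_t = 6.
MRS = 8/c ÷ 6.
At (4, 19): MRS = 1/3.
So at (4, 19) the consumer would give up 1/3 units of t for one more unit of c.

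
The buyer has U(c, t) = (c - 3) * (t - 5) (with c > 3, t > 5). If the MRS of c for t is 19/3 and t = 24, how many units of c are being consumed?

MU_c = (t−5), MU_t = (c−3).
MRS = (t−5)/(c−3).
Substitute t = 24: MRS = 19/(c − 3). Setting this equal to 19/3 gives c − 3 = 19/(19/3) = 3, so c = 6.

c = 6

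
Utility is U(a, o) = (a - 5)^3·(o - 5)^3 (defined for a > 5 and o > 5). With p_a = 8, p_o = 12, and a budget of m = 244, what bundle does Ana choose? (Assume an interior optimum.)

MU_a = 3·(a−5)^2·(o−5)^3, MU_o = 3·(a−5)^3·(o−5)^2.
MRS = (o−5)/(a−5).
Tangency: set MRS = p_a/p_o = 8/12 = 2/3.
So (o − 5)/(a − 5) = 2/3, i.e. (o − 5) = (2/3)·(a − 5).
Rewrite the budget in excess-of-subsistence terms: 8·(a − 5) + 12·(o − 5) = 244 − 8·5 − 12·5 = 144.
Substituting, 16·(a − 5) = 144, so a − 5 = 9 and a* = 14.
Then o − 5 = (2/3)·9 = 6, so o* = 11.

a* = 14, o* = 11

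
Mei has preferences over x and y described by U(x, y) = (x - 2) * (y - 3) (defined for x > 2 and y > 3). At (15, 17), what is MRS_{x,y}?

MU_x = (y−3), MU_y = (x−2).
MRS = (y−3)/(x−2).
At (15, 17): MRS = 14/13.
That is, one extra unit of x is worth 14/13 units of y at the margin.

MRS = 14/13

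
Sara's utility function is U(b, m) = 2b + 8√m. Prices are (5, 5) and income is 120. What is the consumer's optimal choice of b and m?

MU_b = 2, MU_m = 8/(2√m).
MRS = 2 ÷ (8/(2√m)).
Tangency: set MRS = p_b/p_m = 5/5 = 1.
MRS depends only on m: 0.5·√m = 1 ⇒ √m = 1/0.5 = 2 ⇒ m* = 4.
From the budget, 5·b = 120 − 5·4 = 100, so b* = 20.

b* = 20, m* = 4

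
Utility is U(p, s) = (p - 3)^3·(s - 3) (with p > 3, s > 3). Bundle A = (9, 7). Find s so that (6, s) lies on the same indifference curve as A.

s = 35

U(9, 7) = 864.
Set U(6, s) = 864 and solve.
With p = 6: (6 − 3)^3 = 27, so (s − 3) = 864/27 = 32.
So s = 3 + 32 = 35.
Check: U(6, 35) = 864.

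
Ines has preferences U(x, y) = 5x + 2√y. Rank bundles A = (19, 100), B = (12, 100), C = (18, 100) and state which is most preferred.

Evaluate utility at each bundle:
U(A) = 115.000.
U(B) = 80.000.
U(C) = 110.000.
Highest utility is A, so A ≻ C ≻ B.

Bundle A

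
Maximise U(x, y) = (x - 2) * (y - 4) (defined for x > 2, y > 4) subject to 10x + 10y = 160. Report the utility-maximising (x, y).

MU_x = (y−4), MU_y = (x−2).
MRS = (y−4)/(x−2).
Tangency: set MRS = p_x/p_y = 10/10 = 1.
So (y − 4)/(x − 2) = 1, i.e. (y − 4) = (x − 2).
Rewrite the budget in excess-of-subsistence terms: 10·(x − 2) + 10·(y − 4) = 160 − 10·2 − 10·4 = 100.
Substituting, 20·(x − 2) = 100, so x − 2 = 5 and x* = 7.
Then y − 4 = 5, so y* = 9.

x* = 7, y* = 9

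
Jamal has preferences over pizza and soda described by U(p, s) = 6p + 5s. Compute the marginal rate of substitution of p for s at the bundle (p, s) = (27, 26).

MRS = 1.2

MU_p = 6, MU_s = 5, so MRS = 6/5 = 1.2 at every bundle.
At (27, 26): MRS = 1.2.
So at (27, 26) the consumer would give up 1.2 units of s for one more unit of p.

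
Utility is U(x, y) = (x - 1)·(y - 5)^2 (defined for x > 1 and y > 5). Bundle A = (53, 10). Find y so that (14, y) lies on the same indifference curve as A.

U(53, 10) = 1300.
Set U(14, y) = 1300 and solve.
With x = 14: (14 − 1) = 13, so (y − 5)^2 = 1300/13 = 100.
Taking the square root (with y > 5): y − 5 = 10, so y = 15.
Check: U(14, 15) = 1300.

y = 15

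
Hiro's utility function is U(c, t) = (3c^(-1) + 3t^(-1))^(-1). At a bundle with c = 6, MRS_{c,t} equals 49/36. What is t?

t = 7

For CES with ρ = -1, MRS = (t/c)^2.
Setting (t/6)^2 = 49/36 gives t/6 = 7/6 and t = 7.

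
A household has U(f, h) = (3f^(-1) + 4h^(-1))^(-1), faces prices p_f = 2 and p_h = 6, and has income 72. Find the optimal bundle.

For CES with ρ = -1, MRS = (3/4)·(h/f)^2.
Tangency: set MRS = p_f/p_h = 2/6 = 1/3.
So (h/f)^2 = 4/9; taking the square root, h/f = 2/3, i.e. h = (2/3)·f.
Substitute into the budget 2·f + 6·h = 72: 6·f = 72, so f* = 12 and h* = (2/3)·12 = 8.

f* = 12, h* = 8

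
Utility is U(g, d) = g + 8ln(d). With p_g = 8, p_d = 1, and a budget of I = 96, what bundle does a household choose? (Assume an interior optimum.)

g* = 4, d* = 64

MU_g = 1, MU_d = 8/d.
MRS = 1 ÷ (8/d).
Tangency: set MRS = p_g/p_d = 8/1 = 8.
MRS depends only on d: 0.125·d = 8 ⇒ d* = 8/0.125 = 64.
From the budget, 8·g = 96 − 1·64 = 32, so g* = 4.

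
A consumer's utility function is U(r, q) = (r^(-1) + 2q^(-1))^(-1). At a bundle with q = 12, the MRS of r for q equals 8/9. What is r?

r = 9

For CES with ρ = -1, MRS = (1/2)·(q/r)^2.
Setting (1/2)·(12/r)^2 = 8/9 gives (12/r)^2 = 16/9, so 12/r = 4/3 and r = 9.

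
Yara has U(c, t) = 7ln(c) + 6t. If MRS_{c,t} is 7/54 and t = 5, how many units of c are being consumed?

c = 9

MU_c = 7/c, MU_t = 6.
MRS = 7/c ÷ 6.
MRS depends only on c: (7/6)/c = 7/54 ⇒ c = (7/6)/(7/54) = 9.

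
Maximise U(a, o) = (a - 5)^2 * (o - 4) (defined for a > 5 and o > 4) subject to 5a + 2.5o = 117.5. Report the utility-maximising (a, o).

a* = 16, o* = 15

MU_a = 2·(a−5)·(o−4), MU_o = (a−5)^2.
MRS = (2/1)·(o−4)/(a−5).
Tangency: set MRS = p_a/p_o = 5/2.5 = 2.
So (2/1)·(o − 4)/(a − 5) = 2, i.e. (o − 4) = (a − 5).
Rewrite the budget in excess-of-subsistence terms: 5·(a − 5) + 2.5·(o − 4) = 117.5 − 5·5 − 2.5·4 = 82.5.
Substituting, 7.5·(a − 5) = 82.5, so a − 5 = 11 and a* = 16.
Then o − 4 = 11, so o* = 15.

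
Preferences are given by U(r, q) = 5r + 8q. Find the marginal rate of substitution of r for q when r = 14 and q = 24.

MRS = 0.625

MU_r = 5, MU_q = 8, so MRS = 5/8 = 0.625 at every bundle.
At (14, 24): MRS = 0.625.
That is, one extra unit of r is worth 0.625 units of q at the margin.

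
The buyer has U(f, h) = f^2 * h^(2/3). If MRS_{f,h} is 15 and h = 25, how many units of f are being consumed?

MU_f = 2·f·h^(2/3) and MU_h = 2/3·f^2·h^(-1/3).
MRS = MU_f/MU_h = (3)·h/f.
Substitute h = 25: MRS = 75/f. Setting 75/f = 15 gives f = 75/15 = 5.

f = 5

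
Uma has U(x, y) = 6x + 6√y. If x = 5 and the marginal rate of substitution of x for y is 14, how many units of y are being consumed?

y = 49

MU_x = 6, MU_y = 6/(2√y).
MRS = 6 ÷ (6/(2√y)).
MRS depends only on y: 2·√y = 14 ⇒ √y = 14/2 = 7 ⇒ y = 49.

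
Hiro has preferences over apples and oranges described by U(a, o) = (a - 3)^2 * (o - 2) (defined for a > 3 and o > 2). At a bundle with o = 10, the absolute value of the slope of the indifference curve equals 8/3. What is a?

a = 9

MU_a = 2·(a−3)·(o−2), MU_o = (a−3)^2.
MRS = (2/1)·(o−2)/(a−3).
Substitute o = 10: MRS = 16/(a − 3). Setting this equal to 8/3 gives a − 3 = 16/(8/3) = 6, so a = 9.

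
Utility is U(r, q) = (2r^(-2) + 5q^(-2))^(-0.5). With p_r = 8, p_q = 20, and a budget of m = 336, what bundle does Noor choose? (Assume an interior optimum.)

For CES with ρ = -2, MRS = (2/5)·(q/r)^3.
Tangency: set MRS = p_r/p_q = 8/20 = 0.4.
So (q/r)^3 = 1; taking the cube root, q/r = 1, i.e. q = r.
Substitute into the budget 8·r + 20·q = 336: 28·r = 336, so r* = 12 and q* = 12.

r* = 12, q* = 12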